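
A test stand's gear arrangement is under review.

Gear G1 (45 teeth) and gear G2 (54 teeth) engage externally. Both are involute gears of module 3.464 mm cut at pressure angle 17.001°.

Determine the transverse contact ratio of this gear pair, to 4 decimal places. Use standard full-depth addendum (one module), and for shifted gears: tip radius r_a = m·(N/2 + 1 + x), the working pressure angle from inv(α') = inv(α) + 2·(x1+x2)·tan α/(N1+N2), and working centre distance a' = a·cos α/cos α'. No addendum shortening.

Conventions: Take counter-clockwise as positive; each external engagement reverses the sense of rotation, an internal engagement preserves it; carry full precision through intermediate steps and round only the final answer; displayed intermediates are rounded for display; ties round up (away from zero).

single-mesh involute tooth geometry (45T engaging 54T at module 3.464)
base radii: r_b1 = 74.533995, r_b2 = 89.440794
tip radii: r_a1 = 81.404000, r_a2 = 96.992000
no profile shift: α' = α, a' = a
action lengths: √(r_a1²−r_b1²) = 32.730640, √(r_a2²−r_b2²) = 37.520560
base pitch p_b = π·m·cos α = 10.406909
CR = (32.730640 + 37.520560 − 171.468000·sin 17.00100°)/10.406909 = 1.932942
contact ratio ≈ 1.9329

1.9329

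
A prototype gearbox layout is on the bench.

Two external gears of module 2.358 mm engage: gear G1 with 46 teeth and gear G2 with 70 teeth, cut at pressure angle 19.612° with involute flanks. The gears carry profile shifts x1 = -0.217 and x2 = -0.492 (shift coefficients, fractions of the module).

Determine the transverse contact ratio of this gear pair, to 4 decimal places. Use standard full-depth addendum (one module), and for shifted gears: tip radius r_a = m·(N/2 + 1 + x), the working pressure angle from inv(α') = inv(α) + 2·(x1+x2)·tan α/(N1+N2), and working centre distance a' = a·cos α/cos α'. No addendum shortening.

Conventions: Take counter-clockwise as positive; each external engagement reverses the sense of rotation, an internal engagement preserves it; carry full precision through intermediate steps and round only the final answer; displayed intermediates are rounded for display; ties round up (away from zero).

1.9892

recognized (one external pair, fixed centres): single-mesh tooth geometry, m = 2.358, N1 = 46, N2 = 70
base radii: r_b1 = 51.087732, r_b2 = 77.742202
tip radii: r_a1 = 56.080314, r_a2 = 83.727864
inv(α') = inv(19.612°) + 2·(-0.217-0.492)·tan α/(46+70) = 0.00967032  ⇒  α' = 17.38634°
a' = a·cos α / cos α' = 136.7640·cos 19.612°/cos 17.38634° = 134.997766
action lengths: √(r_a1²−r_b1²) = 23.131044, √(r_a2²−r_b2²) = 31.088668
base pitch p_b = π·m·cos α = 6.978124
CR = (23.131044 + 31.088668 − 134.997766·sin 17.38634°)/6.978124 = 1.989158
contact ratio ≈ 1.9892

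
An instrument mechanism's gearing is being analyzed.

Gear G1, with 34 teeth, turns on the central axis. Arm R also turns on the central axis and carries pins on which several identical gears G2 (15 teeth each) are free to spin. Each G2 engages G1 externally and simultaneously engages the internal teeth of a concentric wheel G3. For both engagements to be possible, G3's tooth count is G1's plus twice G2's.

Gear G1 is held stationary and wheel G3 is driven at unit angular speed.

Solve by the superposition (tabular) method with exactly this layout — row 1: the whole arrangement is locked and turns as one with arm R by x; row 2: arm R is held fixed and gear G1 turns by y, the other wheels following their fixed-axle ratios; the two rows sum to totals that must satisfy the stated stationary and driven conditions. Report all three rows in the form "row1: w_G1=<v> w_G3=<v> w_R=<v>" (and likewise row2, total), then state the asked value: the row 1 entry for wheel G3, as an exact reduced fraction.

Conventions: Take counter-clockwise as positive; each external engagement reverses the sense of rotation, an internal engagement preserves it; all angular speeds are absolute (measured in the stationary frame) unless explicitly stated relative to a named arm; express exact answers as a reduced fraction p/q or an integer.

row1: w_G1=32/49 w_G3=32/49 w_R=32/49
row2: w_G1=-32/49 w_G3=17/49 w_R=0
total: w_G1=0 w_G3=1 w_R=32/49
asked value: 32/49

class = planetary set [G3 = 34+2·15 = 64; Willis about the carrier]
superposition row 1 [locked train]: every member turns x
row 2 — arm fixed, fixed-axis ratios: sun y, ring −(34/64)·y, arm 0
boundary: total ω_sun = x + y = 0 and total ω_ring = x − (34/64)·y = 1  ⇒  y = -32/49, x = 32/49
row 2 ring = −(34/64)·(-32/49) = 17/49
totals (row 1 + row 2): sun 32/49 + (-32/49) = 0, ring 32/49 + 17/49 = 1, arm 32/49 + 0 = 32/49
asked cell (row1, ring) = 32/49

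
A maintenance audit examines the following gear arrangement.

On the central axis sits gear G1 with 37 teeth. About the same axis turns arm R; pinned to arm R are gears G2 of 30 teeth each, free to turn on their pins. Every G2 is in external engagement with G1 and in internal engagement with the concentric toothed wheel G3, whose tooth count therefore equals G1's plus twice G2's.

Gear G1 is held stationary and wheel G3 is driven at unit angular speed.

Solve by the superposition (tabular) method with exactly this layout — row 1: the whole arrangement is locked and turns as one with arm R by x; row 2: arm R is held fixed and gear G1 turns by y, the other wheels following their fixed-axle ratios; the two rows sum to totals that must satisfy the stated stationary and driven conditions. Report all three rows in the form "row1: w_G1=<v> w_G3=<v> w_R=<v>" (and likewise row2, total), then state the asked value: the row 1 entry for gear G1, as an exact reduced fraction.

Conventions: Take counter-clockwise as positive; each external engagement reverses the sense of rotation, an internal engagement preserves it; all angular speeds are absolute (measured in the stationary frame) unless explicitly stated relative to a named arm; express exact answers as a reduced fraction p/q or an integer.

planetary set (37T centre, 30T on arm, 97T internal) — Willis relation
row 1 — lock + rotate with arm: ω_sun = ω_ring = ω_arm = x
superposition row 2 [arm held]: sun y, ring −(37/97)·y, arm 0
boundary: total ω_sun = x + y = 0 and total ω_ring = x − (37/97)·y = 1  ⇒  y = -97/134, x = 97/134
row 2 ring = −(37/97)·(-97/134) = 37/134
totals (row 1 + row 2): sun 97/134 + (-97/134) = 0, ring 97/134 + 37/134 = 1, arm 97/134 + 0 = 97/134
asked cell (row1, sun) = 97/134

row1: w_G1=97/134 w_G3=97/134 w_R=97/134
row2: w_G1=-97/134 w_G3=37/134 w_R=0
total: w_G1=0 w_G3=1 w_R=97/134
asked value: 97/134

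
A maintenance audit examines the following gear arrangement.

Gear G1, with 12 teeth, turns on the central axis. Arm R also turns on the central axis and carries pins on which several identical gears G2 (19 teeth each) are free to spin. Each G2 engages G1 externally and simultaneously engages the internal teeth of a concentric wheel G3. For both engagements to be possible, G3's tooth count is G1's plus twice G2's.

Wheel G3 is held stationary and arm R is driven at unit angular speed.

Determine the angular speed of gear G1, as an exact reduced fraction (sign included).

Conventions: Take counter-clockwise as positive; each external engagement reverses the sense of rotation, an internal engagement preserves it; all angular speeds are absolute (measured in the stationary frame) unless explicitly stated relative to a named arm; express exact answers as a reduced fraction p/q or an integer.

31/6

recognized (axles ride arm R): planetary set, 12/19/50 teeth
ring teeth: 12 + 2·19 = 50
12(ω_sun−ω_arm) = −50(ω_ring−ω_arm),  ω_ring = 0, ω_arm = 1
ω_sun = 1 − (50/12)(0−1) = 31/6
exact speed ratio = 31/6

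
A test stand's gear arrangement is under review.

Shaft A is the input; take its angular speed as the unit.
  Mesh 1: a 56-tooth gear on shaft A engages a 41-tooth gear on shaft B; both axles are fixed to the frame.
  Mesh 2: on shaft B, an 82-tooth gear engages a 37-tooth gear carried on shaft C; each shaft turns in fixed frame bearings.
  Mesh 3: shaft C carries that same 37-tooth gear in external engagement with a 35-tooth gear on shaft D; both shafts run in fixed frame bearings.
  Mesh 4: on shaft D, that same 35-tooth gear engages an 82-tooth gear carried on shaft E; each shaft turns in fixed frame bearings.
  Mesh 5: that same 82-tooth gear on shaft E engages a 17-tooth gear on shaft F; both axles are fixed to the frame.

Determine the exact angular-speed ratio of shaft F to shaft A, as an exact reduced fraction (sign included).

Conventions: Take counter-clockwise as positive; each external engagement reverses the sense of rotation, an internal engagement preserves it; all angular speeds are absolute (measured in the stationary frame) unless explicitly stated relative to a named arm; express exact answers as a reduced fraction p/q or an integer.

-112/17

class = fixed-axis compound train [5 meshes; 5 ratios multiply, 5 sense flips]
mesh 1 [56T→41T]: running ratio 56/41, sense −
mesh 2 [82T→37T]: running ratio 112/37, sense +
mesh 3 [37T→35T]: running ratio 16/5, sense −
mesh 4 [35T→82T]: running ratio 56/41, sense +
mesh 5 [82T→17T]: running ratio 112/17, sense −
ω_out/ω_in = -112/17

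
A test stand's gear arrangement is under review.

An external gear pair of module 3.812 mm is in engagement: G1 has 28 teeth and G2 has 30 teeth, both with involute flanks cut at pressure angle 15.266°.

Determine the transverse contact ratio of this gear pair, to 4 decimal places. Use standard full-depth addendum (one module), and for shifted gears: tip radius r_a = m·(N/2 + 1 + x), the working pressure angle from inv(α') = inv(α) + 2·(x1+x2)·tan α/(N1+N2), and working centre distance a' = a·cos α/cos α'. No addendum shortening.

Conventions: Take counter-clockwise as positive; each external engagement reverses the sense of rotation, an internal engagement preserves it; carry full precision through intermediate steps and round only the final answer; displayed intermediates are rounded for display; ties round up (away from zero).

1.8862

topology: single-mesh involute geometry — m = 3.812, 28T/30T pair
base radii: r_b1 = 51.484848, r_b2 = 55.162337
tip radii: r_a1 = 57.180000, r_a2 = 60.992000
no profile shift: α' = α, a' = a
action lengths: √(r_a1²−r_b1²) = 24.876954, √(r_a2²−r_b2²) = 26.021926
base pitch p_b = π·m·cos α = 11.553173
CR = (24.876954 + 26.021926 − 110.548000·sin 15.26600°)/11.553173 = 1.886194
contact ratio ≈ 1.8862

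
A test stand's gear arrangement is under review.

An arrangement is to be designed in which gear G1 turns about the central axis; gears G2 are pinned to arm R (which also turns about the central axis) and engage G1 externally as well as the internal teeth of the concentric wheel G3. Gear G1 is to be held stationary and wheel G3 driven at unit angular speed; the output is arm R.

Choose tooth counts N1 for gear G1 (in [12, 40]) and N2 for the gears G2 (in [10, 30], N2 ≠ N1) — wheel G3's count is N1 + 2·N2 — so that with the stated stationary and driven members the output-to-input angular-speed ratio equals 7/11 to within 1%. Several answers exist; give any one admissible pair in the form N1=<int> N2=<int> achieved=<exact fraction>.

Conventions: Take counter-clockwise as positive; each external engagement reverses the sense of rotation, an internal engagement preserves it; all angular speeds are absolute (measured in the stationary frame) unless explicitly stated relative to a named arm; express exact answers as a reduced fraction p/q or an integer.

N1=32 N2=12 achieved=7/11

topology: planetary set — design target 7/11, arm = carrier (Willis)
Willis with ω_sun = 0: ω_arm/ω_ring = N3/(N1+N3); set equal to 7/11  ⇒  N3/N1 = (7/11)/(1 − 7/11) = 7/4
N3 = N1 + 2·N2  ⇒  N2/N1 = (N3/N1 − 1)/2 = (7/4 − 1)/2 = 3/8
smallest multiple with N1 ≥ 12 and N2 ≥ 10: k = 4  ⇒  N1 = 4·8 = 32, N2 = 4·3 = 12 (N1 ≤ 40, N2 ≤ 30, N2 ≠ N1 ✓), N3 = 32 + 2·12 = 56
check: N3/(N1+N3) with N1 = 32, N3 = 56 gives 7/11; |achieved − target| = 0 ≤ 7/1100 ✓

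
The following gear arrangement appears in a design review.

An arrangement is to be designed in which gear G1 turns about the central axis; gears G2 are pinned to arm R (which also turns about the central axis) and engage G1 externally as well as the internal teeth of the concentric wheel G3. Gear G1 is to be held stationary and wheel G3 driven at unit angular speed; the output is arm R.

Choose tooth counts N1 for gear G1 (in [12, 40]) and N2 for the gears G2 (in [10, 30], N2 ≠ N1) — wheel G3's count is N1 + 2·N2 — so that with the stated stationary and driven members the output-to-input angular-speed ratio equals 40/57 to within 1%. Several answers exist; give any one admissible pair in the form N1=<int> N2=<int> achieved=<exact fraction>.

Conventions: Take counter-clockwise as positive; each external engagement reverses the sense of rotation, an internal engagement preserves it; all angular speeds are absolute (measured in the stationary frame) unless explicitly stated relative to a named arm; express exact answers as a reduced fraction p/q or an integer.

planetary set to be sized for 40/57 (Willis relation)
Willis with ω_sun = 0: ω_arm/ω_ring = N3/(N1+N3); set equal to 40/57  ⇒  N3/N1 = (40/57)/(1 − 40/57) = 40/17
N3 = N1 + 2·N2  ⇒  N2/N1 = (N3/N1 − 1)/2 = (40/17 − 1)/2 = 23/34
smallest multiple with N1 ≥ 12 and N2 ≥ 10: k = 1  ⇒  N1 = 1·34 = 34, N2 = 1·23 = 23 (N1 ≤ 40, N2 ≤ 30, N2 ≠ N1 ✓), N3 = 34 + 2·23 = 80
check: N3/(N1+N3) with N1 = 34, N3 = 80 gives 40/57; |achieved − target| = 0 ≤ 2/285 ✓

N1=34 N2=23 achieved=40/57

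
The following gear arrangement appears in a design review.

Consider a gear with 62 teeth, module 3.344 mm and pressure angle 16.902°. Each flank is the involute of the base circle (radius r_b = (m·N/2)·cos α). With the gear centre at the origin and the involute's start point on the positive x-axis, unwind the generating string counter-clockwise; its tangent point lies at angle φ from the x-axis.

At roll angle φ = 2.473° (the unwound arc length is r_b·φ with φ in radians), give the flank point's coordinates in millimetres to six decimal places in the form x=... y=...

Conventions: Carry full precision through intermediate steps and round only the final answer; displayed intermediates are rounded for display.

single-mesh involute tooth geometry (62T wheel at module 3.344)
pitch radius r_p = m·N/2 = 3.344·62/2 = 103.664000
base radius r_b = r_p·cos α = 103.664000·cos 16.902° = 99.186071
roll angle φ = 2.473° = 0.04316199 rad
x = r_b·(cos φ + φ·sin φ) = 99.278418
y = r_b·(sin φ − φ·cos φ) = 0.002658

x=99.278418 y=0.002658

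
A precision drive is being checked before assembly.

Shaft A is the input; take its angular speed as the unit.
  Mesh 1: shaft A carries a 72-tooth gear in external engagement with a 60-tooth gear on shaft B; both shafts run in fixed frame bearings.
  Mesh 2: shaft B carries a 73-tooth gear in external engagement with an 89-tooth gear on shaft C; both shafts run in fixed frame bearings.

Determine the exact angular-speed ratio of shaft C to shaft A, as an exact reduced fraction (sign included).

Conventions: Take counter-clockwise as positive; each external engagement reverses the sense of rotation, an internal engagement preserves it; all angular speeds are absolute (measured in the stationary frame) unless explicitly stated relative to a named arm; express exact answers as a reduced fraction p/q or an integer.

438/445

class = fixed-axis compound train [2 meshes; 2 ratios multiply, 2 sense flips]
mesh 1 [72T→60T]: running ratio 6/5, sense −
mesh 2 [73T→89T]: running ratio 438/445, sense +
ω_out/ω_in = 438/445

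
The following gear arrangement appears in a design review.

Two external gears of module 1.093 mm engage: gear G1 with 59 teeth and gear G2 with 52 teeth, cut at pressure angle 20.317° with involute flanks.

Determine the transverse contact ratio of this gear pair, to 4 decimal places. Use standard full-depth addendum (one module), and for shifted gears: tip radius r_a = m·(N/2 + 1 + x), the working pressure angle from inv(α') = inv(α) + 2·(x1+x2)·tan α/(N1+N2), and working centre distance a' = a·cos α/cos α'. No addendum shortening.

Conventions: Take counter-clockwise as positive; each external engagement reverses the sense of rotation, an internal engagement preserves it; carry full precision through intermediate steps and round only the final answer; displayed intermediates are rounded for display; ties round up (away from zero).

1.7544

topology: single-mesh involute geometry — m = 1.093, 59T/52T pair
base radii: r_b1 = 30.237501, r_b2 = 26.650001
tip radii: r_a1 = 33.336500, r_a2 = 29.511000
no profile shift: α' = α, a' = a
action lengths: √(r_a1²−r_b1²) = 14.036229, √(r_a2²−r_b2²) = 12.675826
base pitch p_b = π·m·cos α = 3.220133
CR = (14.036229 + 12.675826 − 60.661500·sin 20.31700°)/3.220133 = 1.754443
contact ratio ≈ 1.7544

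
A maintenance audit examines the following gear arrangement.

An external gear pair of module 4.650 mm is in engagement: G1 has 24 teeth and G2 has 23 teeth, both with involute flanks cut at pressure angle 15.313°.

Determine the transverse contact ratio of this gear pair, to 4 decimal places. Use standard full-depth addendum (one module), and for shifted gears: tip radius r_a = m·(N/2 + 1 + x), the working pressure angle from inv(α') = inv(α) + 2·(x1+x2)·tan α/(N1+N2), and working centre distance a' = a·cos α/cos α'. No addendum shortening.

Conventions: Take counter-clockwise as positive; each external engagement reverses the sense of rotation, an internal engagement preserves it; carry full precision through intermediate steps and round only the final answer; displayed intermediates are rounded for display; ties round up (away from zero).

recognized (one external pair, fixed centres): single-mesh tooth geometry, m = 4.650, N1 = 24, N2 = 23
base radii: r_b1 = 53.818962, r_b2 = 51.576505
tip radii: r_a1 = 60.450000, r_a2 = 58.125000
no profile shift: α' = α, a' = a
action lengths: √(r_a1²−r_b1²) = 27.526748, √(r_a2²−r_b2²) = 26.802607
base pitch p_b = π·m·cos α = 14.089771
CR = (27.526748 + 26.802607 − 109.275000·sin 15.31300°)/14.089771 = 1.807745
contact ratio ≈ 1.8077

1.8077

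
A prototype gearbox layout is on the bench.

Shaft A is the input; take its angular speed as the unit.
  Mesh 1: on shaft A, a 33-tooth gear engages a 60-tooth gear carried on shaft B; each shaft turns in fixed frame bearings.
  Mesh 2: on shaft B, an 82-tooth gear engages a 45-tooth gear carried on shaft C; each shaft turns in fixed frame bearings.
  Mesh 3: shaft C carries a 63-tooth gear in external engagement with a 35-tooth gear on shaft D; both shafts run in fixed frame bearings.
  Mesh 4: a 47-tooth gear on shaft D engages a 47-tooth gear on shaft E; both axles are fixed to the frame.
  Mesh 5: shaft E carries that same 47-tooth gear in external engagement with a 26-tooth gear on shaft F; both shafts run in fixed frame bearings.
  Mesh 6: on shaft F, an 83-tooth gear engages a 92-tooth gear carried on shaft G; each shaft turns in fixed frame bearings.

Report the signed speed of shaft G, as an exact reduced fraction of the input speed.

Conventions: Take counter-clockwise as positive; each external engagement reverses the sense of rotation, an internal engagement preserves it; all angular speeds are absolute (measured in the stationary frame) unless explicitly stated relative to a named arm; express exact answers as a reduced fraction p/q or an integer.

6-mesh fixed-axis compound train (all bearings frame-fixed)
mesh 1 [33T→60T]: |ω|/ω_in = 1×33/60 = 11/20, sense flips to −
mesh 2 [82T→45T]: |ω|/ω_in = (11/20)×82/45 = 451/450, sense flips to +
mesh 3 [63T→35T]: |ω|/ω_in = (451/450)×63/35 = 451/250, sense flips to −
mesh 4 [47T→47T]: |ω|/ω_in = (451/250)×47/47 = 451/250, sense flips to +
mesh 5 [47T→26T]: |ω|/ω_in = (451/250)×47/26 = 21197/6500, sense flips to −
mesh 6 [83T→92T]: |ω|/ω_in = (21197/6500)×83/92 = 1759351/598000, sense flips to +
signed output speed (× input speed) = 1759351/598000

1759351/598000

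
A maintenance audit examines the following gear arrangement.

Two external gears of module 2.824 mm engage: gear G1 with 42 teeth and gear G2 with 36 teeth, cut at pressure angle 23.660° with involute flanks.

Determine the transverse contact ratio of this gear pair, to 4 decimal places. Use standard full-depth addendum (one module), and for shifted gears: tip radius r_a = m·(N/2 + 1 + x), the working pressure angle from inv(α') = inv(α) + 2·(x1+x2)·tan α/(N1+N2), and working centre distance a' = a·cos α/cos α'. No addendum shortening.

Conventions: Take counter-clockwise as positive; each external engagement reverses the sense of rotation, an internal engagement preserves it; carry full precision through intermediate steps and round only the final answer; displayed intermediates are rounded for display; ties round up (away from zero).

topology: single-mesh involute geometry — m = 2.824, 42T/36T pair
base radii: r_b1 = 54.319083, r_b2 = 46.559214
tip radii: r_a1 = 62.128000, r_a2 = 53.656000
no profile shift: α' = α, a' = a
action lengths: √(r_a1²−r_b1²) = 30.155027, √(r_a2²−r_b2²) = 26.668445
base pitch p_b = π·m·cos α = 8.126116
CR = (30.155027 + 26.668445 − 110.136000·sin 23.66000°)/8.126116 = 1.553629
contact ratio ≈ 1.5536

1.5536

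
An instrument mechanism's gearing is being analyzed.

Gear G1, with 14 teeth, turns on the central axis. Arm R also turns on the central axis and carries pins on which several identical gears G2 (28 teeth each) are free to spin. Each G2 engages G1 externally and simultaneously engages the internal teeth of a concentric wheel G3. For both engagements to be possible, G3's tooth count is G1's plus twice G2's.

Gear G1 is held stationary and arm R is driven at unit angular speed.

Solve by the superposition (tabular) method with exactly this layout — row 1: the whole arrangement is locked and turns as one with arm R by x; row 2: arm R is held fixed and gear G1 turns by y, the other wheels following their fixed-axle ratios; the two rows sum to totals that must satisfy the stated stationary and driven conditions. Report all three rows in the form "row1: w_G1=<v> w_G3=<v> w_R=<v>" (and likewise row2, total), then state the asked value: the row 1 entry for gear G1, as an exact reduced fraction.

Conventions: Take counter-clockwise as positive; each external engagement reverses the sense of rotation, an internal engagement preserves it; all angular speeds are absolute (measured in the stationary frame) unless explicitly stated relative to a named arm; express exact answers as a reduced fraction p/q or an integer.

planetary set (14T centre, 28T on arm, 70T internal) — Willis relation
row 1 (train locked, turned with arm): all members turn x
row 2 (arm held, sun turns y): ω_ring = −(14/70)·y, ω_arm = 0
boundary: total ω_sun = x + y = 0 and total ω_arm = x = 1  ⇒  y = -1, x = 1
row 2 ring = −(14/70)·(-1) = 1/5
totals (row 1 + row 2): sun 1 + (-1) = 0, ring 1 + 1/5 = 6/5, arm 1 + 0 = 1
asked cell (row1, sun) = 1

row1: w_G1=1 w_G3=1 w_R=1
row2: w_G1=-1 w_G3=1/5 w_R=0
total: w_G1=0 w_G3=6/5 w_R=1
asked value: 1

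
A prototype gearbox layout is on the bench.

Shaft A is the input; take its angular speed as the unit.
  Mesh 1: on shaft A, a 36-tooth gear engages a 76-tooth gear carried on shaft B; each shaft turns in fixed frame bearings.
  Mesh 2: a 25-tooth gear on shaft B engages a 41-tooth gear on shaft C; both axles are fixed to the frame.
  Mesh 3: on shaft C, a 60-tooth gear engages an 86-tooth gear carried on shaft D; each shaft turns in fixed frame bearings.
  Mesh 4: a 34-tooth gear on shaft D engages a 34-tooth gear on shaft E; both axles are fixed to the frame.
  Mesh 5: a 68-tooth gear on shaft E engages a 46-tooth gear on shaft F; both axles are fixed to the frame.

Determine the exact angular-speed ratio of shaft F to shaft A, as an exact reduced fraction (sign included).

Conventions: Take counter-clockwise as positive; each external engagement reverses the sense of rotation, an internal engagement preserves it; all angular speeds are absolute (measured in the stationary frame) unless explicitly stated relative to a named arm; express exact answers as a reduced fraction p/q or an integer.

-229500/770431

class = fixed-axis compound train [5 meshes; 5 ratios multiply, 5 sense flips]
mesh 1 [36T→76T]: running ratio 9/19, sense −
mesh 2 [25T→41T]: running ratio 225/779, sense +
mesh 3 [60T→86T]: running ratio 6750/33497, sense −
mesh 4 [34T→34T]: running ratio 6750/33497, sense +
mesh 5 [68T→46T]: running ratio 229500/770431, sense −
ω_out/ω_in = -229500/770431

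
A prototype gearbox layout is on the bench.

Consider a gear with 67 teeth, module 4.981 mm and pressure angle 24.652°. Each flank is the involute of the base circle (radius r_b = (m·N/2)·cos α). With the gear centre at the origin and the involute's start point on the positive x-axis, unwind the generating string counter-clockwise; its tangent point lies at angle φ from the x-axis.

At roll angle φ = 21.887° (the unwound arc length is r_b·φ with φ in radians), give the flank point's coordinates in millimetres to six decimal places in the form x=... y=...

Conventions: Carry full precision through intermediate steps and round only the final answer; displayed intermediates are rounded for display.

x=162.319890 y=2.777002

topology: single-mesh involute geometry — m = 4.981, N = 67
pitch radius r_p = m·N/2 = 4.981·67/2 = 166.863500
base radius r_b = r_p·cos α = 166.863500·cos 24.652° = 151.655215
roll angle φ = 21.887° = 0.38200021 rad
x = r_b·(cos φ + φ·sin φ) = 162.319890
y = r_b·(sin φ − φ·cos φ) = 2.777002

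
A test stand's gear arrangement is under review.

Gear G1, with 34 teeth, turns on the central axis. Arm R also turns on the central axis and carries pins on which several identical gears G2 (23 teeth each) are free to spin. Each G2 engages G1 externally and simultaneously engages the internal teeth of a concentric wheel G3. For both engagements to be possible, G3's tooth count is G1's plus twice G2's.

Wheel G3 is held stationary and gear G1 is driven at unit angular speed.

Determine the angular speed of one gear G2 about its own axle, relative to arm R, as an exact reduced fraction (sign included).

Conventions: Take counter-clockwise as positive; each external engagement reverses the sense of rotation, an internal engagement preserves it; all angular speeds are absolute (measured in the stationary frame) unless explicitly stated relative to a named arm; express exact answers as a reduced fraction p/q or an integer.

class = planetary set [G3 = 34+2·23 = 80; Willis about the carrier]
ring teeth: 34 + 2·23 = 80
34(ω_sun−ω_arm) = −80(ω_ring−ω_arm),  ω_ring = 0, ω_sun = 1
34(1−ω_arm) = −80(0−ω_arm)  ⇒  114·ω_arm = 34  ⇒  ω_arm = 17/57
sun–planet mesh: 34·(1−17/57) = −23·(ω_p−ω_arm)  ⇒  ω_p−ω_arm = -1360/1311
exact speed ratio = -1360/1311

-1360/1311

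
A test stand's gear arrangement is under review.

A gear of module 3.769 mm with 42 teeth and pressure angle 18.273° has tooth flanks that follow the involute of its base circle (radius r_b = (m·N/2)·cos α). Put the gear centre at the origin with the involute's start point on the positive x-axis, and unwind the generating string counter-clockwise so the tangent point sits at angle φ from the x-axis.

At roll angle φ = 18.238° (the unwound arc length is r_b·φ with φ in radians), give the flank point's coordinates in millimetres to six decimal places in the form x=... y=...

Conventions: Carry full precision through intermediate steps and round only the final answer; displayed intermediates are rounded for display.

single-mesh involute tooth geometry (42T wheel at module 3.769)
pitch radius r_p = m·N/2 = 3.769·42/2 = 79.149000
base radius r_b = r_p·cos α = 79.149000·cos 18.273° = 75.157780
roll angle φ = 18.238° = 0.31831315 rad
x = r_b·(cos φ + φ·sin φ) = 78.869487
y = r_b·(sin φ − φ·cos φ) = 0.799852

x=78.869487 y=0.799852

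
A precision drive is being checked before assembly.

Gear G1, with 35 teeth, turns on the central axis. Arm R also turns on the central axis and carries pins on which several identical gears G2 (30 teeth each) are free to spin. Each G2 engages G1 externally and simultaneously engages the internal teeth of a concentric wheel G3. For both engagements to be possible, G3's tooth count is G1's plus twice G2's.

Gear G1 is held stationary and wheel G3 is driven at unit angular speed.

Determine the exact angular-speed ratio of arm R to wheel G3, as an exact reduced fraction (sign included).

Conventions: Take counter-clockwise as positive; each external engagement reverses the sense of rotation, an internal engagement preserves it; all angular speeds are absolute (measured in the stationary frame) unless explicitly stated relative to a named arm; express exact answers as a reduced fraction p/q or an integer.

recognized (axles ride arm R): planetary set, 35/30/95 teeth
ring teeth: 35 + 2·30 = 95
35(ω_sun−ω_arm) = −95(ω_ring−ω_arm),  ω_sun = 0, ω_ring = 1
35(0−ω_arm) = −95(1−ω_arm)  ⇒  130·ω_arm = 95  ⇒  ω_arm = 19/26
ω_out/ω_in = 19/26

19/26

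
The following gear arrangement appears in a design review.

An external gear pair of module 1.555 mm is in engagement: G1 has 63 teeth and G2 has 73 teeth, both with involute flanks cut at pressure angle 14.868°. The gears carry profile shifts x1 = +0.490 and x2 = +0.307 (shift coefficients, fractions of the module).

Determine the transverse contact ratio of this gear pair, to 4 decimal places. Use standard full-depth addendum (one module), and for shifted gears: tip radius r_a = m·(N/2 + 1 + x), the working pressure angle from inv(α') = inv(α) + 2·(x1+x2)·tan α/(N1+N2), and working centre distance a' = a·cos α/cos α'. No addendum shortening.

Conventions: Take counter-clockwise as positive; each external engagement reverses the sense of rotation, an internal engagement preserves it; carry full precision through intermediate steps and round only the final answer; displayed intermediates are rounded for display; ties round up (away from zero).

recognized (one external pair, fixed centres): single-mesh tooth geometry, m = 1.555, N1 = 63, N2 = 73
base radii: r_b1 = 47.342543, r_b2 = 54.857233
tip radii: r_a1 = 51.299450, r_a2 = 58.789885
inv(α') = inv(14.868°) + 2·(+0.490+0.307)·tan α/(63+73) = 0.00909751  ⇒  α' = 17.04450°
a' = a·cos α / cos α' = 105.7400·cos 14.868°/cos 17.04450° = 106.894881
action lengths: √(r_a1²−r_b1²) = 19.756446, √(r_a2²−r_b2²) = 21.140828
base pitch p_b = π·m·cos α = 4.721619
CR = (19.756446 + 21.140828 − 106.894881·sin 17.04450°)/4.721619 = 2.025755
contact ratio ≈ 2.0258

2.0258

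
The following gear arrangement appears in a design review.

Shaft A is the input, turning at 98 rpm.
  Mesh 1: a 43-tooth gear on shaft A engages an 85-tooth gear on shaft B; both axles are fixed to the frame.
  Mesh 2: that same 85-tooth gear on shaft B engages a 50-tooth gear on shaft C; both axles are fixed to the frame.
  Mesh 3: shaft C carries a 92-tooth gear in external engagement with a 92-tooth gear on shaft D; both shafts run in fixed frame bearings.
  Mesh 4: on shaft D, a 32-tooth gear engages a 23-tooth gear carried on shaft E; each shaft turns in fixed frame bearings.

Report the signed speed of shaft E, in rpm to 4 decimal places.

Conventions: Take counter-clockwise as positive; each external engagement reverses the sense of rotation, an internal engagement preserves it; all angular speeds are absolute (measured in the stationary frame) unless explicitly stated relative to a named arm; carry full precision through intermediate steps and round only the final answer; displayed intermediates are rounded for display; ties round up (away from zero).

+117.2591 rpm

class = fixed-axis compound train [4 meshes; 4 ratios multiply, 4 sense flips]
mesh 1 [43T→85T]: ω = 98.0000×43/85 = 49.5765 rpm, sense flips to −
mesh 2 [85T→50T]: ω = 49.5765×85/50 = 84.2800 rpm, sense flips to +
mesh 3 [92T→92T]: ω = 84.2800×92/92 = 84.2800 rpm, sense flips to −
mesh 4 [32T→23T]: ω = 84.2800×32/23 = 117.2591 rpm, sense flips to +
signed output speed = +117.2591 rpm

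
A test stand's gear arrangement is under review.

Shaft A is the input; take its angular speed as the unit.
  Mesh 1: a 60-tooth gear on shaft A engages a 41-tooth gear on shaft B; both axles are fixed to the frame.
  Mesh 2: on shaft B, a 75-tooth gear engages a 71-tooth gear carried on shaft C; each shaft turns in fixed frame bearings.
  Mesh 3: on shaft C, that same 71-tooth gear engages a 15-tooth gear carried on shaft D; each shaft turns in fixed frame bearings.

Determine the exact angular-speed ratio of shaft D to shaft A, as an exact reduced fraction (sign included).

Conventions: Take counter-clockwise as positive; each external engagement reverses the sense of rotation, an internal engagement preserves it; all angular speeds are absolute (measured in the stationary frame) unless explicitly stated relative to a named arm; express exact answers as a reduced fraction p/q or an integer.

-300/41

class = fixed-axis compound train [3 meshes; 3 ratios multiply, 3 sense flips]
mesh 1 [60T→41T]: running ratio 60/41, sense −
mesh 2 [75T→71T]: running ratio 4500/2911, sense +
mesh 3 [71T→15T]: running ratio 300/41, sense −
ω_out/ω_in = -300/41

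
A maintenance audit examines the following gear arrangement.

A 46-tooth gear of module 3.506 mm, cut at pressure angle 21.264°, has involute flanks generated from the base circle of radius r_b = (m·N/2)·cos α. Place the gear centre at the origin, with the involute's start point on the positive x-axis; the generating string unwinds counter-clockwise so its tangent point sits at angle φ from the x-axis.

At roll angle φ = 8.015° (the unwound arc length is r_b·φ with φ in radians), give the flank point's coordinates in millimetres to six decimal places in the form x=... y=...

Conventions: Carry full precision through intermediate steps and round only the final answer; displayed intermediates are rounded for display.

single-mesh involute tooth geometry (46T wheel at module 3.506)
pitch radius r_p = m·N/2 = 3.506·46/2 = 80.638000
base radius r_b = r_p·cos α = 80.638000·cos 21.264° = 75.148107
roll angle φ = 8.015° = 0.13988814 rad
x = r_b·(cos φ + φ·sin φ) = 75.879789
y = r_b·(sin φ − φ·cos φ) = 0.068437

x=75.879789 y=0.068437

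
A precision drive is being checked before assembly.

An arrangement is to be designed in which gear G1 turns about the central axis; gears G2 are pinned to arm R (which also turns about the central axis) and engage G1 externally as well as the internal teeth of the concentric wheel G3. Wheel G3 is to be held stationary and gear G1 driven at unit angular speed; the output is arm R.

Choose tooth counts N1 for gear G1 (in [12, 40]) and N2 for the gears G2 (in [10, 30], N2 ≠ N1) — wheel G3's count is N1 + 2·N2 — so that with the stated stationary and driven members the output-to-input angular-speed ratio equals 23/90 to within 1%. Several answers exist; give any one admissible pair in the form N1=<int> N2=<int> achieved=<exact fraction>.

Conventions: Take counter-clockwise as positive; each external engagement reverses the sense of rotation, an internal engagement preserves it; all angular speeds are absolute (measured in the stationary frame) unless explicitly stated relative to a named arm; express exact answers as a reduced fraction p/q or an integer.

topology: planetary set — design target 23/90, arm = carrier (Willis)
Willis with ω_ring = 0: ω_arm/ω_sun = N1/(N1+N3); set equal to 23/90  ⇒  N3/N1 = 1/(23/90) − 1 = 67/23
N3 = N1 + 2·N2  ⇒  N2/N1 = (N3/N1 − 1)/2 = (67/23 − 1)/2 = 22/23
smallest multiple with N1 ≥ 12 and N2 ≥ 10: k = 1  ⇒  N1 = 1·23 = 23, N2 = 1·22 = 22 (N1 ≤ 40, N2 ≤ 30, N2 ≠ N1 ✓), N3 = 23 + 2·22 = 67
check: N1/(N1+N3) with N1 = 23, N3 = 67 gives 23/90; |achieved − target| = 0 ≤ 23/9000 ✓

N1=23 N2=22 achieved=23/90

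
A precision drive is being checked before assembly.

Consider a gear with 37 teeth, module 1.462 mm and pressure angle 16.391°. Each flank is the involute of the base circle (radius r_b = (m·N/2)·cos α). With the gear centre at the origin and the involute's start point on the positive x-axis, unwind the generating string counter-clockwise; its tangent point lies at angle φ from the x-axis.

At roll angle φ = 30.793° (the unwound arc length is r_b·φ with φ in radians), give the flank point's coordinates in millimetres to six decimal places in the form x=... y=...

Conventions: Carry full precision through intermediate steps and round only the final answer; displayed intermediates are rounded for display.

topology: single-mesh involute geometry — m = 1.462, N = 37
pitch radius r_p = m·N/2 = 1.462·37/2 = 27.047000
base radius r_b = r_p·cos α = 27.047000·cos 16.391° = 25.947764
roll angle φ = 30.793° = 0.53743924 rad
x = r_b·(cos φ + φ·sin φ) = 29.428864
y = r_b·(sin φ − φ·cos φ) = 1.304279

x=29.428864 y=1.304279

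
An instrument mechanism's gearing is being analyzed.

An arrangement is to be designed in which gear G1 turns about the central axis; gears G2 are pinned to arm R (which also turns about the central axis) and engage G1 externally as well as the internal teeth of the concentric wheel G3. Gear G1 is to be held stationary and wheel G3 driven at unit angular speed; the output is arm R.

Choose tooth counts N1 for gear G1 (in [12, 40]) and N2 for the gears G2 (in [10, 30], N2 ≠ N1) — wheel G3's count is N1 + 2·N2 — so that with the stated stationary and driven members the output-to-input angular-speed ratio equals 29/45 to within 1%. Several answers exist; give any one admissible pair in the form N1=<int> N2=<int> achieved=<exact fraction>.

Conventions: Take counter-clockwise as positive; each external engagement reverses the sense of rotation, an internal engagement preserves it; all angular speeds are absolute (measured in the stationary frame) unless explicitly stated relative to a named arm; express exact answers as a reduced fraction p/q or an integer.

class = planetary set [ratio 29/45 wanted; Willis about the carrier]
Willis with ω_sun = 0: ω_arm/ω_ring = N3/(N1+N3); set equal to 29/45  ⇒  N3/N1 = (29/45)/(1 − 29/45) = 29/16
N3 = N1 + 2·N2  ⇒  N2/N1 = (N3/N1 − 1)/2 = (29/16 − 1)/2 = 13/32
smallest multiple with N1 ≥ 12 and N2 ≥ 10: k = 1  ⇒  N1 = 1·32 = 32, N2 = 1·13 = 13 (N1 ≤ 40, N2 ≤ 30, N2 ≠ N1 ✓), N3 = 32 + 2·13 = 58
check: N3/(N1+N3) with N1 = 32, N3 = 58 gives 29/45; |achieved − target| = 0 ≤ 29/4500 ✓

N1=32 N2=13 achieved=29/45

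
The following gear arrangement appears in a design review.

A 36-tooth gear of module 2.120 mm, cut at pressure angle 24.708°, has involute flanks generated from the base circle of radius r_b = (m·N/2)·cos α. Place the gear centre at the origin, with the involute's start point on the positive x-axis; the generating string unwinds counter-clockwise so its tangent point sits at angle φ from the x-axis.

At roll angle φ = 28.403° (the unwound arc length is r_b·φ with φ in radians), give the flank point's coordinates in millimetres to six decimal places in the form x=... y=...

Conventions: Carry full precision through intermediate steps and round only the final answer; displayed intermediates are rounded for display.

x=38.667845 y=1.373417

topology: single-mesh involute geometry — m = 2.120, N = 36
pitch radius r_p = m·N/2 = 2.120·36/2 = 38.160000
base radius r_b = r_p·cos α = 38.160000·cos 24.708° = 34.666445
roll angle φ = 28.403° = 0.49572587 rad
x = r_b·(cos φ + φ·sin φ) = 38.667845
y = r_b·(sin φ − φ·cos φ) = 1.373417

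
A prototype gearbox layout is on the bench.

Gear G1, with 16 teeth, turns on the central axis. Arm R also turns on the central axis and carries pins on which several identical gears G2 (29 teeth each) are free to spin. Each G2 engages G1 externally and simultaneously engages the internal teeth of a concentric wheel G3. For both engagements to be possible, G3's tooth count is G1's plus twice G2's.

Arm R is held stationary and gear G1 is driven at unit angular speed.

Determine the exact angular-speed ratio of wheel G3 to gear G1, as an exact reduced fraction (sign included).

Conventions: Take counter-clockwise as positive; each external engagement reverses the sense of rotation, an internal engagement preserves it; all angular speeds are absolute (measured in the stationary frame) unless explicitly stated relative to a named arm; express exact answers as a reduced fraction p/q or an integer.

-8/37

planetary set (16T centre, 29T on arm, 74T internal) — Willis relation
ring teeth: 16 + 2·29 = 74
16(ω_sun−ω_arm) = −74(ω_ring−ω_arm),  ω_arm = 0, ω_sun = 1
ω_ring = 0 − (16/74)(1−0) = -8/37
ω_out/ω_in = -8/37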